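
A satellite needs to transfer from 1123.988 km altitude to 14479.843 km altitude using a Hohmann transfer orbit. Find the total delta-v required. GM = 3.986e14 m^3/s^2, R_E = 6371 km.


r1 = 7494.9880 km = 7.494988e+06 m
r2 = 20850.8430 km = 2.0850843e+07 m
dv1 = sqrt(mu/r1)*(sqrt(2*r2/(r1+r2)) - 1) = 1552.7443 m/s
dv2 = sqrt(mu/r2)*(1 - sqrt(2*r1/(r1+r2))) = 1192.7402 m/s
total dv = |dv1| + |dv2| = 1552.7443 + 1192.7402 = 2745.4845 m/s = 2.7455 km/s

2.7455 km/s


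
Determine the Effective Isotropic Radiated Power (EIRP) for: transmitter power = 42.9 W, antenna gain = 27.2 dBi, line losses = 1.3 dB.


Pt = 42.9 W = 16.3246 dBW
EIRP = Pt_dBW + Gt - losses = 16.3246 + 27.2 - 1.3 = 42.2246 dBW

42.2246 dBW


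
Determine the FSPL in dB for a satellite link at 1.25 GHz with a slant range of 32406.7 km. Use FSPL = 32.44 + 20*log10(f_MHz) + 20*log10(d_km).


f = 1.25 GHz = 1250.0000 MHz
d = 32406.7 km
FSPL = 32.44 + 20*log10(1250.0000) + 20*log10(32406.7)
FSPL = 32.44 + 61.9382 + 90.2127
FSPL = 184.5909 dB

184.5909 dB


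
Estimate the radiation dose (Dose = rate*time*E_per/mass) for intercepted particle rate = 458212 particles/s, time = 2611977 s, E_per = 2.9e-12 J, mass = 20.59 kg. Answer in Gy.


Total energy deposited = rate * time * E_per
  = 458212 * 2611977 * 2.9e-12 = 3.4708 J
Dose = E_total / mass = 3.4708 / 20.59
Dose = 0.1685689 Gy

0.1686 Gy


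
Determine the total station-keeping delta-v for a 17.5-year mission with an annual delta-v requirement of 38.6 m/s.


dV = rate * years = 38.6 * 17.5
dV = 675.5000 m/s

675.5000 m/s


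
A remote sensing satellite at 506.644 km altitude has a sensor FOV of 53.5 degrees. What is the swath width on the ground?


FOV = 53.5 deg = 0.9337511 rad
swath = 2 * alt * tan(FOV/2) = 2 * 506.644 * tan(0.4668756)
swath = 2 * 506.644 * 0.5040415
swath = 510.7392 km

510.7392 km


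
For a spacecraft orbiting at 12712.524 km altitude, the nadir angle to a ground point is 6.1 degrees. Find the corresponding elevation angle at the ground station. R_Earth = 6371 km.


r = R_E + alt = 19083.5240 km
Law of sines in the satellite / Earth-center / ground-point triangle:
  sin(nadir)/R_E = sin(90 + el)/r  =>  cos(el) = (r/R_E)*sin(nadir)
cos(el) = (19083.5240 / 6371.0000) * sin(6.1 deg) = 0.3183006
el = arccos(0.3183006) = 71.4398 deg
(Earth-central angle = 90 - nadir - el = 12.4602 deg)

71.4398 degrees


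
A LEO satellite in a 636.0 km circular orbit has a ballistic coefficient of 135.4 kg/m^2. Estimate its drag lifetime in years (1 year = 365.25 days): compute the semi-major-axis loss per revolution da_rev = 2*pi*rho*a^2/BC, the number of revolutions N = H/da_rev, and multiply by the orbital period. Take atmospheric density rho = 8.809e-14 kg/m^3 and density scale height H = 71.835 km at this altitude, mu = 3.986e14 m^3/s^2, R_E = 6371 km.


a = R_E + alt = 7007.0000 km = 7.007e+06 m
da_rev = 2*pi*rho*a^2/BC = 2*pi*8.809e-14*(7.007e+06)^2/135.4 = 0.200702161 m per revolution
N = H/da_rev = 71835.0000 m / 0.200702161 m = 357918.4180 revolutions
P = 2*pi*sqrt(a^3/mu) = 5837.2648 s
lifetime = N*P = 357918.4180 * 5837.2648 = 2.0892646e+09 s = 24181.3032 days
years = 24181.3032 / 365.25 = 66.2048 years

66.2048 years


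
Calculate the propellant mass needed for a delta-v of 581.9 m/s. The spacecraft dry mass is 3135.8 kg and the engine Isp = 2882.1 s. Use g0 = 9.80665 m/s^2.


ve = Isp * g0 = 2882.1 * 9.80665 = 28263.745965 m/s
mass ratio = exp(dv/ve) = exp(581.9/28263.745965) = 1.02080161
m_prop = m_dry * (mr - 1) = 3135.8 * (1.02080161 - 1)
m_prop = 65.2297 kg

65.2297 kg


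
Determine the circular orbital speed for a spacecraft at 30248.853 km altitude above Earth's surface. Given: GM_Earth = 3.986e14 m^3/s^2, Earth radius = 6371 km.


r = R_E + alt = 6371.0 + 30248.853 = 36619.8530 km = 3.6619853e+07 m
v = sqrt(mu/r) = sqrt(3.986e14 / 3.6619853e+07) = 3299.2130 m/s = 3.2992 km/s

3.2992 km/s


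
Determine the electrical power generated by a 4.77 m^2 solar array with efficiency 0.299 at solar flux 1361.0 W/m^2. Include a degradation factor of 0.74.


P = area * eta * S * degradation
P = 4.77 * 0.299 * 1361.0 * 0.74
P = 1436.4133 W

1436.4133 W


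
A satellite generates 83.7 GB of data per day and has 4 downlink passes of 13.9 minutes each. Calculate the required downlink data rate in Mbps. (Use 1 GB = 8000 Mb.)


total contact time = 4 * 13.9 * 60 = 3336.0000 s
data = 83.7 GB = 669600.0000 Mb
rate = 669600.0000 / 3336.0000 = 200.7194 Mbps

200.7194 Mbps


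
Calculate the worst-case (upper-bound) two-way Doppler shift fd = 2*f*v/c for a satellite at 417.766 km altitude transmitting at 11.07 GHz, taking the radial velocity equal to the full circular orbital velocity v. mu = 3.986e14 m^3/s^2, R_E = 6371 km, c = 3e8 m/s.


r = 6.788766e+06 m
v = sqrt(mu/r) = 7662.5483 m/s (worst-case radial velocity)
f = 11.07 GHz = 1.107e+10 Hz
fd = 2*f*v/c = 2*1.107e+10*7662.5483/3.0e+08
fd = 565496.0677 Hz

565496.0677 Hz


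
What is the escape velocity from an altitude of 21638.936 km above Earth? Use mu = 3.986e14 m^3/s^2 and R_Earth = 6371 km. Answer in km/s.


r = 6371.0 + 21638.936 = 28009.9360 km = 2.8009936e+07 m
v_esc = sqrt(2*mu/r) = sqrt(2*3.986e14 / 2.8009936e+07)
v_esc = 5334.9160 m/s = 5.3349 km/s

5.3349 km/s


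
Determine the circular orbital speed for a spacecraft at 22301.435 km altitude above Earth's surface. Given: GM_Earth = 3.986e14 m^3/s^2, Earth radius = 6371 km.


r = R_E + alt = 6371.0 + 22301.435 = 28672.4350 km = 2.8672435e+07 m
v = sqrt(mu/r) = sqrt(3.986e14 / 2.8672435e+07) = 3728.5190 m/s = 3.7285 km/s

3.7285 km/s


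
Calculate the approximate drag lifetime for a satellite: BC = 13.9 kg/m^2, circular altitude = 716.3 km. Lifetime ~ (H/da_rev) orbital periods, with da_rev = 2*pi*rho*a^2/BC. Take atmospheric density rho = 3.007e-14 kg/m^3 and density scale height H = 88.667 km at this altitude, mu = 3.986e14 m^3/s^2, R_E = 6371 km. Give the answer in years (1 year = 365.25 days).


a = R_E + alt = 7087.3000 km = 7.0873e+06 m
da_rev = 2*pi*rho*a^2/BC = 2*pi*3.007e-14*(7.0873e+06)^2/13.9 = 0.682747517 m per revolution
N = H/da_rev = 88667.0000 m / 0.682747517 m = 129867.9202 revolutions
P = 2*pi*sqrt(a^3/mu) = 5937.8941 s
lifetime = N*P = 129867.9202 * 5937.8941 = 7.7114195e+08 s = 8925.2541 days
years = 8925.2541 / 365.25 = 24.4360 years

24.4360 years


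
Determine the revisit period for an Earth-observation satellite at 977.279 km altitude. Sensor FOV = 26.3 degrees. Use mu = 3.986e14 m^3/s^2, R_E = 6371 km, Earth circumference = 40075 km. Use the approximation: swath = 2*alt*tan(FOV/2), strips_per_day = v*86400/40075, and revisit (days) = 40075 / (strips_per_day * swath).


swath = 2*977.279*tan(0.2295108) = 456.6383 km
v = sqrt(mu/r) = 7365.0522 m/s = 7.3651 km/s
strips/day = v*86400/40075 = 7.3651*86400/40075 = 15.8787
coverage/day = strips * swath = 15.8787 * 456.6383 = 7250.8409 km
revisit = 40075 / 7250.8409 = 5.5269 days

5.5269 days


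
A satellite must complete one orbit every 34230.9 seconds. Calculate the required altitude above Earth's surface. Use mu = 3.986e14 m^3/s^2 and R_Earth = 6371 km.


T = 34230.9 s
r = (mu*T^2/(4*pi^2))^(1/3) = (3.986e14 * 34230.9^2 / (4*pi^2))^(1/3)
r = 2.2786173e+07 m = 22786.1734 km
alt = r - R_E = 22786.1734 - 6371 = 16415.1734 km

16415.1734 km


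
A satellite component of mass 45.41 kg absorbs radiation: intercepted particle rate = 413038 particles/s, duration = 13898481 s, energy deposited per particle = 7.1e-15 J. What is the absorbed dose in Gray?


Total energy deposited = rate * time * E_per
  = 413038 * 13898481 * 7.1e-15 = 0.04075827 J
Dose = E_total / mass = 0.04075827 / 45.41
Dose = 8.9756145e-04 Gy

8.9756e-04 Gy


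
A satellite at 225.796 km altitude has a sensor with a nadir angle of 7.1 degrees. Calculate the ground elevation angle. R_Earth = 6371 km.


r = R_E + alt = 6596.7960 km
Law of sines in the satellite / Earth-center / ground-point triangle:
  sin(nadir)/R_E = sin(90 + el)/r  =>  cos(el) = (r/R_E)*sin(nadir)
cos(el) = (6596.7960 / 6371.0000) * sin(7.1 deg) = 0.1279821
el = arccos(0.1279821) = 82.6470 deg
(Earth-central angle = 90 - nadir - el = 0.252999 deg)

82.6470 degrees


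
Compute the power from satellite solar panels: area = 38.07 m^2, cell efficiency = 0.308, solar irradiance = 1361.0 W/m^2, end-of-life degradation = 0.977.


P = area * eta * S * degradation
P = 38.07 * 0.308 * 1361.0 * 0.977
P = 15591.4420 W

15591.4420 W


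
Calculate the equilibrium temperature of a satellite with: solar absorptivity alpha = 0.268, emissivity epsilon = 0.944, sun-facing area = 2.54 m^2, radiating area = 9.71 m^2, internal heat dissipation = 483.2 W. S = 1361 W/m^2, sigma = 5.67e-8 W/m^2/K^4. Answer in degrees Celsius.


Numerator = alpha*S*A_sun + Q_int = 0.268*1361*2.54 + 483.2 = 1409.6599 W
Denominator = eps*sigma*A_rad = 0.944*5.67e-8*9.71 = 5.1972581e-07 W/K^4
T^4 = 2.7123146e+09 K^4
T = 228.2102 K = -44.9398 C

-44.9398 degrees Celsius


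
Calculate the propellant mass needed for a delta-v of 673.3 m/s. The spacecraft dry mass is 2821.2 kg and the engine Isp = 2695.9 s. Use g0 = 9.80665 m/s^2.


ve = Isp * g0 = 2695.9 * 9.80665 = 26437.747735 m/s
mass ratio = exp(dv/ve) = exp(673.3/26437.747735) = 1.02579444
m_prop = m_dry * (mr - 1) = 2821.2 * (1.02579444 - 1)
m_prop = 72.7713 kg

72.7713 kg


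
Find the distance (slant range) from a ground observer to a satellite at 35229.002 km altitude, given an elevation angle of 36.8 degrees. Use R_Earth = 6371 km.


h = 35229.002 km, el = 36.8 deg
d = -R_E*sin(el) + sqrt((R_E*sin(el))^2 + 2*R_E*h + h^2)
d = -6371.0000*sin(0.6422812) + sqrt((6371.0000*0.5990236)^2 + 2*6371.0000*35229.002 + 35229.002^2)
d = 37469.6386 km

37469.6386 km


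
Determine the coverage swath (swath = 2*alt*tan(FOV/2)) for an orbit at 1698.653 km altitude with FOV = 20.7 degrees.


FOV = 20.7 deg = 0.3612832 rad
swath = 2 * alt * tan(FOV/2) = 2 * 1698.653 * tan(0.1806416)
swath = 2 * 1698.653 * 0.1826324
swath = 620.4582 km

620.4582 km


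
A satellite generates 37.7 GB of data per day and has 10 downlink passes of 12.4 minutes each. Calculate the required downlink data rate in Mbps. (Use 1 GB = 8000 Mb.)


total contact time = 10 * 12.4 * 60 = 7440.0000 s
data = 37.7 GB = 301600.0000 Mb
rate = 301600.0000 / 7440.0000 = 40.5376 Mbps

40.5376 Mbps


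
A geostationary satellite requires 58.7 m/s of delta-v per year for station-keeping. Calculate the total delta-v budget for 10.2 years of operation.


dV = rate * years = 58.7 * 10.2
dV = 598.7400 m/s

598.7400 m/s


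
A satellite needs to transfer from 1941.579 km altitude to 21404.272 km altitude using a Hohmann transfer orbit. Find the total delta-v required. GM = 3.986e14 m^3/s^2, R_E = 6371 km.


r1 = 8312.5790 km = 8.312579e+06 m
r2 = 27775.2720 km = 2.7775272e+07 m
dv1 = sqrt(mu/r1)*(sqrt(2*r2/(r1+r2)) - 1) = 1666.7125 m/s
dv2 = sqrt(mu/r2)*(1 - sqrt(2*r1/(r1+r2))) = 1217.0219 m/s
total dv = |dv1| + |dv2| = 1666.7125 + 1217.0219 = 2883.7344 m/s = 2.8837 km/s

2.8837 km/s


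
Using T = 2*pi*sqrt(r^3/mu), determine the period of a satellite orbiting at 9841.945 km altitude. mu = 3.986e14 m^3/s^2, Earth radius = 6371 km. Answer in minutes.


r = 16212.9450 km = 1.6212945e+07 m
T = 2*pi*sqrt(r^3/mu) = 2*pi*sqrt(4.261728e+21 / 3.986e14)
T = 20544.9025 s = 342.4150 min

342.4150 minutes


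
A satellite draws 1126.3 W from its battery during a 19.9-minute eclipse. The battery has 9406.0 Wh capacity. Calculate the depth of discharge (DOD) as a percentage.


E_used = P * t / 60 = 1126.3 * 19.9 / 60 = 373.5562 Wh
DOD = E_used / E_total * 100 = 373.5562 / 9406.0 * 100
DOD = 3.9715 %

3.9715 %


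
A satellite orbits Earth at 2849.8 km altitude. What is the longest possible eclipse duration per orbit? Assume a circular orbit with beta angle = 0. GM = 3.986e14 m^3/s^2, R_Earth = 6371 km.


r = 9220.8000 km
T = 146.8632 min
Eclipse fraction = arcsin(R_E/r)/pi = arcsin(6371.0000/9220.8000)/pi
= arcsin(0.6909379)/pi = 0.2428022
Eclipse duration = 0.2428022 * 146.8632 = 35.6587 min

35.6587 minutes


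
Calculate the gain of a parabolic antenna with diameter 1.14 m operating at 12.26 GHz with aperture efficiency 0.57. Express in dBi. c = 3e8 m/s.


lambda = c/f = 3e8 / 1.226e+10 = 0.02446982 m
G = eta*(pi*D/lambda)^2 = 0.57*(pi*1.14/0.02446982)^2
G = 12210.1988 (linear)
G = 10*log10(12210.1988) = 40.8672 dBi

40.8672 dBi


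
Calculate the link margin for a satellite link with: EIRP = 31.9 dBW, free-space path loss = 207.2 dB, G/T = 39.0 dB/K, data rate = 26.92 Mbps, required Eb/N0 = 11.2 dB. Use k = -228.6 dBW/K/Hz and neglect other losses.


C/N0 = EIRP - FSPL + G/T - k = 31.9 - 207.2 + 39.0 - (-228.6)
C/N0 = 92.3000 dB-Hz
R_b = 26.92 Mbps = 2.692e+07 bps -> 10*log10(R_b) = 74.3008 dB-Hz
Eb/N0 = C/N0 - 10*log10(R_b) = 92.3000 - 74.3008 = 17.9992 dB
Margin = Eb/N0 - Eb/N0_req = 17.9992 - 11.2 = 6.7992 dB (link closes)

6.7992 dB


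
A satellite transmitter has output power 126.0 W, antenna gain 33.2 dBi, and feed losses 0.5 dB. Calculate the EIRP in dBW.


Pt = 126.0 W = 21.0037 dBW
EIRP = Pt_dBW + Gt - losses = 21.0037 + 33.2 - 0.5 = 53.7037 dBW

53.7037 dBW


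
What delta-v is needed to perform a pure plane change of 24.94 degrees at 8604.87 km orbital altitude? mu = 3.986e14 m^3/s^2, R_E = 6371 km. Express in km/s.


r = 14975.8700 km = 1.497587e+07 m
V = sqrt(mu/r) = 5159.0842 m/s
di = 24.94 deg = 0.4352851 rad
dV = 2*V*sin(di/2) = 2*5159.0842*sin(0.2176426)
dV = 2227.9856 m/s = 2.2280 km/s

2.2280 km/s


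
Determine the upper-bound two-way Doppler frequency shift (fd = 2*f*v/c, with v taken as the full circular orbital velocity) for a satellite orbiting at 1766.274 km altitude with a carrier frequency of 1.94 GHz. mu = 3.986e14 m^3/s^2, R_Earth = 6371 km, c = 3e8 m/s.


r = 8.137274e+06 m
v = sqrt(mu/r) = 6998.8902 m/s (worst-case radial velocity)
f = 1.94 GHz = 1.94e+09 Hz
fd = 2*f*v/c = 2*1.94e+09*6998.8902/3.0e+08
fd = 90518.9793 Hz

90518.9793 Hz


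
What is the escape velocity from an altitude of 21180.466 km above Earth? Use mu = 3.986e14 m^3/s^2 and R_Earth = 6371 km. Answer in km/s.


r = 6371.0 + 21180.466 = 27551.4660 km = 2.7551466e+07 m
v_esc = sqrt(2*mu/r) = sqrt(2*3.986e14 / 2.7551466e+07)
v_esc = 5379.1207 m/s = 5.3791 km/s

5.3791 km/s


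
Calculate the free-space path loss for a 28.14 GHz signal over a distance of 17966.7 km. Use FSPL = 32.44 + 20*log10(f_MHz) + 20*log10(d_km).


f = 28.14 GHz = 28140.0000 MHz
d = 17966.7 km
FSPL = 32.44 + 20*log10(28140.0000) + 20*log10(17966.7)
FSPL = 32.44 + 88.9865 + 85.0894
FSPL = 206.5158 dB

206.5158 dB


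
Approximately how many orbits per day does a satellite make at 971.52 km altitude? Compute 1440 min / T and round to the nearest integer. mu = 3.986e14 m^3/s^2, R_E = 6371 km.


r = 7.34252e+06 m
T = 2*pi*sqrt(r^3/mu) = 6261.5078 s = 104.3585 min
revs/day = 1440 / 104.3585 = 13.7986
Rounded: 14 revolutions per day

14 revolutions per day


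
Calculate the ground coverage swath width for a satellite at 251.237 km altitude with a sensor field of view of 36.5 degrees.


FOV = 36.5 deg = 0.6370452 rad
swath = 2 * alt * tan(FOV/2) = 2 * 251.237 * tan(0.3185226)
swath = 2 * 251.237 * 0.3297505
swath = 165.6911 km

165.6911 km


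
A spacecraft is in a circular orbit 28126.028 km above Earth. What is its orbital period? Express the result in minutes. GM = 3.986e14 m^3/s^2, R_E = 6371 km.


r = 34497.0280 km = 3.4497028e+07 m
T = 2*pi*sqrt(r^3/mu) = 2*pi*sqrt(4.1053014e+22 / 3.986e14)
T = 63765.2025 s = 1062.7534 min

1062.7534 minutes


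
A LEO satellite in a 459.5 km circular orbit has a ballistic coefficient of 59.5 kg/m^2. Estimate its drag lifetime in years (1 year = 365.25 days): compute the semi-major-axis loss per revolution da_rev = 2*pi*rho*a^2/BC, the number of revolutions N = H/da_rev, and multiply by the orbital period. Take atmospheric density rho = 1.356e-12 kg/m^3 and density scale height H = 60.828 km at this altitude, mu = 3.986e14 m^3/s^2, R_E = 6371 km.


a = R_E + alt = 6830.5000 km = 6.8305e+06 m
da_rev = 2*pi*rho*a^2/BC = 2*pi*1.356e-12*(6.8305e+06)^2/59.5 = 6.680786 m per revolution
N = H/da_rev = 60828.0000 m / 6.680786 m = 9104.9162 revolutions
P = 2*pi*sqrt(a^3/mu) = 5618.1065 s
lifetime = N*P = 9104.9162 * 5618.1065 = 5.1152389e+07 s = 592.0415 days
years = 592.0415 / 365.25 = 1.6209 years

1.6209 years


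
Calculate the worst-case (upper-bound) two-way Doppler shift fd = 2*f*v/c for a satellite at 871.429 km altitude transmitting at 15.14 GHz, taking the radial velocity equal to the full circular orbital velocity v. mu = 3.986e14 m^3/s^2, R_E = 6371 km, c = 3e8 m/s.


r = 7.242429e+06 m
v = sqrt(mu/r) = 7418.6780 m/s (worst-case radial velocity)
f = 15.14 GHz = 1.514e+10 Hz
fd = 2*f*v/c = 2*1.514e+10*7418.6780/3.0e+08
fd = 748791.9040 Hz

748791.9040 Hz


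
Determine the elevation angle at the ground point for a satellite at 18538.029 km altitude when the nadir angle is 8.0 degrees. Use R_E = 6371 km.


r = R_E + alt = 24909.0290 km
Law of sines in the satellite / Earth-center / ground-point triangle:
  sin(nadir)/R_E = sin(90 + el)/r  =>  cos(el) = (r/R_E)*sin(nadir)
cos(el) = (24909.0290 / 6371.0000) * sin(8.0 deg) = 0.5441323
el = arccos(0.5441323) = 57.0346 deg
(Earth-central angle = 90 - nadir - el = 24.9654 deg)

57.0346 degrees


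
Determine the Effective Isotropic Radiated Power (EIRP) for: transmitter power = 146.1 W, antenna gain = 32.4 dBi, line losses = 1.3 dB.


Pt = 146.1 W = 21.6465 dBW
EIRP = Pt_dBW + Gt - losses = 21.6465 + 32.4 - 1.3 = 52.7465 dBW

52.7465 dBW


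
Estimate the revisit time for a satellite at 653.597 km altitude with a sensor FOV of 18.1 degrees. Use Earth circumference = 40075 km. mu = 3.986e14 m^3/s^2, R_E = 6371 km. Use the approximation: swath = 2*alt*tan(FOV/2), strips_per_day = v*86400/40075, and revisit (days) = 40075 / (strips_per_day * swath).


swath = 2*653.597*tan(0.1579523) = 208.2087 km
v = sqrt(mu/r) = 7532.8261 m/s = 7.5328 km/s
strips/day = v*86400/40075 = 7.5328*86400/40075 = 16.2405
coverage/day = strips * swath = 16.2405 * 208.2087 = 3381.4039 km
revisit = 40075 / 3381.4039 = 11.8516 days

11.8516 days


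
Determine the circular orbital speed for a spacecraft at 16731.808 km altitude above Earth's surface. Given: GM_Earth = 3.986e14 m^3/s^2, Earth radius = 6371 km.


r = R_E + alt = 6371.0 + 16731.808 = 23102.8080 km = 2.3102808e+07 m
v = sqrt(mu/r) = sqrt(3.986e14 / 2.3102808e+07) = 4153.7109 m/s = 4.1537 km/s

4.1537 km/s


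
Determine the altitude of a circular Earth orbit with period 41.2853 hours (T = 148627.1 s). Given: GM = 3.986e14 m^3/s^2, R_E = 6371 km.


T = 148627.1 s
r = (mu*T^2/(4*pi^2))^(1/3) = (3.986e14 * 148627.1^2 / (4*pi^2))^(1/3)
r = 6.0644468e+07 m = 60644.4677 km
alt = r - R_E = 60644.4677 - 6371 = 54273.4677 km

54273.4677 km


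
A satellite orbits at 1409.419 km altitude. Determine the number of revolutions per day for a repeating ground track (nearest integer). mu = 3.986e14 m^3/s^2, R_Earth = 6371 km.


r = 7.780419e+06 m
T = 2*pi*sqrt(r^3/mu) = 6829.9213 s = 113.8320 min
revs/day = 1440 / 113.8320 = 12.6502
Rounded: 13 revolutions per day

13 revolutions per day


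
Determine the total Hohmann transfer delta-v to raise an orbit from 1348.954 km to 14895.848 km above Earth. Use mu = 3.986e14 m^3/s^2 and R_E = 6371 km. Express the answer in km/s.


r1 = 7719.9540 km = 7.719954e+06 m
r2 = 21266.8480 km = 2.1266848e+07 m
dv1 = sqrt(mu/r1)*(sqrt(2*r2/(r1+r2)) - 1) = 1518.6056 m/s
dv2 = sqrt(mu/r2)*(1 - sqrt(2*r1/(r1+r2))) = 1169.6418 m/s
total dv = |dv1| + |dv2| = 1518.6056 + 1169.6418 = 2688.2474 m/s = 2.6882 km/s

2.6882 km/s


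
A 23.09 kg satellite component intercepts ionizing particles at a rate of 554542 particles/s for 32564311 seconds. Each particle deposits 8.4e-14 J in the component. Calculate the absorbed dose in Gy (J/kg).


Total energy deposited = rate * time * E_per
  = 554542 * 32564311 * 8.4e-14 = 1.5169 J
Dose = E_total / mass = 1.5169 / 23.09
Dose = 0.06569491 Gy

0.0657 Gy


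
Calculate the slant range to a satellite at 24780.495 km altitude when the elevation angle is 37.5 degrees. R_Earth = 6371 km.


h = 24780.495 km, el = 37.5 deg
d = -R_E*sin(el) + sqrt((R_E*sin(el))^2 + 2*R_E*h + h^2)
d = -6371.0000*sin(0.6544985) + sqrt((6371.0000*0.6087614)^2 + 2*6371.0000*24780.495 + 24780.495^2)
d = 26860.2884 km

26860.2884 km


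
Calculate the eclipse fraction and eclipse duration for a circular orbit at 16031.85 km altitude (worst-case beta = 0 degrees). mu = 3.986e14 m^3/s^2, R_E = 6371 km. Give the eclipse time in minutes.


r = 22402.8500 km
T = 556.1794 min
Eclipse fraction = arcsin(R_E/r)/pi = arcsin(6371.0000/22402.8500)/pi
= arcsin(0.2843835)/pi = 0.09178888
Eclipse duration = 0.09178888 * 556.1794 = 51.0511 min

51.0511 minutes


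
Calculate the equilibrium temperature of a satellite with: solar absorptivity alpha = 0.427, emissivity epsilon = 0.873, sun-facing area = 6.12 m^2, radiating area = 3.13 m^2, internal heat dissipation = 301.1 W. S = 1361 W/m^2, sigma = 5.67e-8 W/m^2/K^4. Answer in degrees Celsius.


Numerator = alpha*S*A_sun + Q_int = 0.427*1361*6.12 + 301.1 = 3857.7196 W
Denominator = eps*sigma*A_rad = 0.873*5.67e-8*3.13 = 1.5493218e-07 W/K^4
T^4 = 2.4899408e+10 K^4
T = 397.2348 K = 124.0848 C

124.0848 degrees Celsius


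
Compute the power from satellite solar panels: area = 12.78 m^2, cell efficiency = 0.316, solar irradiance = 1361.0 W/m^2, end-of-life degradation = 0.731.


P = area * eta * S * degradation
P = 12.78 * 0.316 * 1361.0 * 0.731
P = 4017.8474 W

4017.8474 W


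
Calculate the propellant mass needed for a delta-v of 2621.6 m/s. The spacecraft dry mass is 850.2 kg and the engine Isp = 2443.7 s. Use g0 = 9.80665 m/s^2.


ve = Isp * g0 = 2443.7 * 9.80665 = 23964.510605 m/s
mass ratio = exp(dv/ve) = exp(2621.6/23964.510605) = 1.11560304
m_prop = m_dry * (mr - 1) = 850.2 * (1.11560304 - 1)
m_prop = 98.2857 kg

98.2857 kg


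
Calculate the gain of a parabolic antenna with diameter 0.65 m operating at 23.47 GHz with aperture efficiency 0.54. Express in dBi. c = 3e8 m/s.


lambda = c/f = 3e8 / 2.347e+10 = 0.01278228 m
G = eta*(pi*D/lambda)^2 = 0.54*(pi*0.65/0.01278228)^2
G = 13781.7348 (linear)
G = 10*log10(13781.7348) = 41.3930 dBi

41.3930 dBi


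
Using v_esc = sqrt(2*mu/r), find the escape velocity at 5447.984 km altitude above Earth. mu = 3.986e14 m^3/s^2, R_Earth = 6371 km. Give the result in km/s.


r = 6371.0 + 5447.984 = 11818.9840 km = 1.1818984e+07 m
v_esc = sqrt(2*mu/r) = sqrt(2*3.986e14 / 1.1818984e+07)
v_esc = 8212.8440 m/s = 8.2128 km/s

8.2128 km/s


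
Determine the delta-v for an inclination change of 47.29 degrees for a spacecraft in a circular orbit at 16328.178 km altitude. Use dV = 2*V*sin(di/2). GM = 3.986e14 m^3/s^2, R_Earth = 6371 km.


r = 22699.1780 km = 2.2699178e+07 m
V = sqrt(mu/r) = 4190.4782 m/s
di = 47.29 deg = 0.8253662 rad
dV = 2*V*sin(di/2) = 2*4190.4782*sin(0.4126831)
dV = 3361.3386 m/s = 3.3613 km/s

3.3613 km/s


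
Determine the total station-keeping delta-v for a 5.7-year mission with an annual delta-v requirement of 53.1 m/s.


dV = rate * years = 53.1 * 5.7
dV = 302.6700 m/s

302.6700 m/s


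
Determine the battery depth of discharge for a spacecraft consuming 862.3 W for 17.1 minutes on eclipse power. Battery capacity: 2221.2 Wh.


E_used = P * t / 60 = 862.3 * 17.1 / 60 = 245.7555 Wh
DOD = E_used / E_total * 100 = 245.7555 / 2221.2 * 100
DOD = 11.0641 %

11.0641 %


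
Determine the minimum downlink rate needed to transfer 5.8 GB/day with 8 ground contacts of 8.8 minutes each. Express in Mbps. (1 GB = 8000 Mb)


total contact time = 8 * 8.8 * 60 = 4224.0000 s
data = 5.8 GB = 46400.0000 Mb
rate = 46400.0000 / 4224.0000 = 10.9848 Mbps

10.9848 Mbps


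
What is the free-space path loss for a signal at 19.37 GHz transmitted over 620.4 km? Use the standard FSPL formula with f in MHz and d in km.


f = 19.37 GHz = 19370.0000 MHz
d = 620.4 km
FSPL = 32.44 + 20*log10(19370.0000) + 20*log10(620.4)
FSPL = 32.44 + 85.7426 + 55.8534
FSPL = 174.0360 dB

174.0360 dB


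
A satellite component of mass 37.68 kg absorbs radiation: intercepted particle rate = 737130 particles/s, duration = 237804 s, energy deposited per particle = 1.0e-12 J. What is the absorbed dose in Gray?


Total energy deposited = rate * time * E_per
  = 737130 * 237804 * 1.0e-12 = 0.1752925 J
Dose = E_total / mass = 0.1752925 / 37.68
Dose = 0.004652135 Gy

0.0047 Gy


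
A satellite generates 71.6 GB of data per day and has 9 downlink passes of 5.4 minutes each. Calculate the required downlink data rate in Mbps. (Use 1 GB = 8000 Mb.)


total contact time = 9 * 5.4 * 60 = 2916.0000 s
data = 71.6 GB = 572800.0000 Mb
rate = 572800.0000 / 2916.0000 = 196.4335 Mbps

196.4335 Mbps


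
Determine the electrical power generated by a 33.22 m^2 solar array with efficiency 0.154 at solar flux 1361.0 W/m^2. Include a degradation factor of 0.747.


P = area * eta * S * degradation
P = 33.22 * 0.154 * 1361.0 * 0.747
P = 5201.1464 W

5201.1464 W


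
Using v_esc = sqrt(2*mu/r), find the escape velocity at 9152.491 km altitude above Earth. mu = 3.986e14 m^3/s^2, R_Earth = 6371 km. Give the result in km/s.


r = 6371.0 + 9152.491 = 15523.4910 km = 1.5523491e+07 m
v_esc = sqrt(2*mu/r) = sqrt(2*3.986e14 / 1.5523491e+07)
v_esc = 7166.2004 m/s = 7.1662 km/s

7.1662 km/s


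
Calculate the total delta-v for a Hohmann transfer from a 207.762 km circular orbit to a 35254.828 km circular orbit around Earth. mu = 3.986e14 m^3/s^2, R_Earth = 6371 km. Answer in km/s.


r1 = 6578.7620 km = 6.578762e+06 m
r2 = 41625.8280 km = 4.1625828e+07 m
dv1 = sqrt(mu/r1)*(sqrt(2*r2/(r1+r2)) - 1) = 2445.4804 m/s
dv2 = sqrt(mu/r2)*(1 - sqrt(2*r1/(r1+r2))) = 1477.7742 m/s
total dv = |dv1| + |dv2| = 2445.4804 + 1477.7742 = 3923.2545 m/s = 3.9233 km/s

3.9233 km/s


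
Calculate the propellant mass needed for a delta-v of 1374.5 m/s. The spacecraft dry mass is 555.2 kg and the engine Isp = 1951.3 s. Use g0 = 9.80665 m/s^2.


ve = Isp * g0 = 1951.3 * 9.80665 = 19135.716145 m/s
mass ratio = exp(dv/ve) = exp(1374.5/19135.716145) = 1.07447163
m_prop = m_dry * (mr - 1) = 555.2 * (1.07447163 - 1)
m_prop = 41.3466 kg

41.3466 kg


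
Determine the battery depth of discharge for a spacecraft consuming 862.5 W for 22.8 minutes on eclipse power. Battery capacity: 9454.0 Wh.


E_used = P * t / 60 = 862.5 * 22.8 / 60 = 327.7500 Wh
DOD = E_used / E_total * 100 = 327.7500 / 9454.0 * 100
DOD = 3.4668 %

3.4668 %


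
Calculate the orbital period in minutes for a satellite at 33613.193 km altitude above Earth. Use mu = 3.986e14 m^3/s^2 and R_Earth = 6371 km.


r = 39984.1930 km = 3.9984193e+07 m
T = 2*pi*sqrt(r^3/mu) = 2*pi*sqrt(6.3924156e+22 / 3.986e14)
T = 79568.9677 s = 1326.1495 min

1326.1495 minutes


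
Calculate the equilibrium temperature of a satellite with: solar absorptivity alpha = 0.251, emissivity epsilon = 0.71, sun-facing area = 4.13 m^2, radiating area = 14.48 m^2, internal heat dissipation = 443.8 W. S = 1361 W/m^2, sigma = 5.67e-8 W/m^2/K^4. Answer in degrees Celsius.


Numerator = alpha*S*A_sun + Q_int = 0.251*1361*4.13 + 443.8 = 1854.6534 W
Denominator = eps*sigma*A_rad = 0.71*5.67e-8*14.48 = 5.8292136e-07 W/K^4
T^4 = 3.1816529e+09 K^4
T = 237.4998 K = -35.6502 C

-35.6502 degrees Celsius


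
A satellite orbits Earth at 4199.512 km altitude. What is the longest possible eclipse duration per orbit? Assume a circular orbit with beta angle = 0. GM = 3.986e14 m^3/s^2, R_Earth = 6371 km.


r = 10570.5120 km
T = 180.2619 min
Eclipse fraction = arcsin(R_E/r)/pi = arcsin(6371.0000/10570.5120)/pi
= arcsin(0.6027144)/pi = 0.2059142
Eclipse duration = 0.2059142 * 180.2619 = 37.1185 min

37.1185 minutes


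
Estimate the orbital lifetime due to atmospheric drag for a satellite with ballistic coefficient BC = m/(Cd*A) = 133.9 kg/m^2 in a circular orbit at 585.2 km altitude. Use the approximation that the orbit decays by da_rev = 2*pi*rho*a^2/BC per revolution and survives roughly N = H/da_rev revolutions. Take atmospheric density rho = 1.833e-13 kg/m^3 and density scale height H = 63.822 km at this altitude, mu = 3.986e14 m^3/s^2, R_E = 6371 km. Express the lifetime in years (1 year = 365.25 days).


a = R_E + alt = 6956.2000 km = 6.9562e+06 m
da_rev = 2*pi*rho*a^2/BC = 2*pi*1.833e-13*(6.9562e+06)^2/133.9 = 0.416203642 m per revolution
N = H/da_rev = 63822.0000 m / 0.416203642 m = 153343.2040 revolutions
P = 2*pi*sqrt(a^3/mu) = 5773.9007 s
lifetime = N*P = 153343.2040 * 5773.9007 = 8.8538843e+08 s = 10247.5513 days
years = 10247.5513 / 365.25 = 28.0563 years

28.0563 years


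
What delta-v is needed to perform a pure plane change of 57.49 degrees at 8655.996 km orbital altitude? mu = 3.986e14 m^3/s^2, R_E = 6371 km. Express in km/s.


r = 15026.9960 km = 1.5026996e+07 m
V = sqrt(mu/r) = 5150.3004 m/s
di = 57.49 deg = 1.0034 rad
dV = 2*V*sin(di/2) = 2*5150.3004*sin(0.5016949)
dV = 4953.6852 m/s = 4.9537 km/s

4.9537 km/s


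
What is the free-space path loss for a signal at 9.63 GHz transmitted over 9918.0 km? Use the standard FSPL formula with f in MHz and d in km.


f = 9.63 GHz = 9630.0000 MHz
d = 9918.0 km
FSPL = 32.44 + 20*log10(9630.0000) + 20*log10(9918.0)
FSPL = 32.44 + 79.6725 + 79.9285
FSPL = 192.0410 dB

192.0410 dB


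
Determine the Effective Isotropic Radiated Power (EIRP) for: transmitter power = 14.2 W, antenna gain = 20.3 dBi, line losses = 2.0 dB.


Pt = 14.2 W = 11.5229 dBW
EIRP = Pt_dBW + Gt - losses = 11.5229 + 20.3 - 2.0 = 29.8229 dBW

29.8229 dBW


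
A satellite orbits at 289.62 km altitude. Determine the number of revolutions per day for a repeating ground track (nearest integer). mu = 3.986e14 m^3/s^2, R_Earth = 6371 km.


r = 6.66062e+06 m
T = 2*pi*sqrt(r^3/mu) = 5409.8249 s = 90.1637 min
revs/day = 1440 / 90.1637 = 15.9709
Rounded: 16 revolutions per day

16 revolutions per day


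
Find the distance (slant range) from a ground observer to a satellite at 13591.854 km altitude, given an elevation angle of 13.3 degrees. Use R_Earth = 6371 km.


h = 13591.854 km, el = 13.3 deg
d = -R_E*sin(el) + sqrt((R_E*sin(el))^2 + 2*R_E*h + h^2)
d = -6371.0000*sin(0.2321288) + sqrt((6371.0000*0.2300497)^2 + 2*6371.0000*13591.854 + 13591.854^2)
d = 17509.9696 km

17509.9696 km


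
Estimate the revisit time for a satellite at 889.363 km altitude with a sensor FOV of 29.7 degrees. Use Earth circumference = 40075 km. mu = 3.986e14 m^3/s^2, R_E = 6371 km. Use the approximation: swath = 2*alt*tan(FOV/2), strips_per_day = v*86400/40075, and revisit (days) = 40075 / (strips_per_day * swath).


swath = 2*889.363*tan(0.2591814) = 471.6207 km
v = sqrt(mu/r) = 7409.5099 m/s = 7.4095 km/s
strips/day = v*86400/40075 = 7.4095*86400/40075 = 15.9746
coverage/day = strips * swath = 15.9746 * 471.6207 = 7533.9461 km
revisit = 40075 / 7533.9461 = 5.3193 days

5.3193 days


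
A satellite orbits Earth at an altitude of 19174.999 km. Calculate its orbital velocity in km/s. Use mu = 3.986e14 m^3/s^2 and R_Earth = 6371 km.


r = R_E + alt = 6371.0 + 19174.999 = 25545.9990 km = 2.5545999e+07 m
v = sqrt(mu/r) = sqrt(3.986e14 / 2.5545999e+07) = 3950.0919 m/s = 3.9501 km/s

3.9501 km/s


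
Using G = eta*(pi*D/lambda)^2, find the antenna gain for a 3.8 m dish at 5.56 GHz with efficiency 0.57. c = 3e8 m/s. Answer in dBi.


lambda = c/f = 3e8 / 5.56e+09 = 0.05395683 m
G = eta*(pi*D/lambda)^2 = 0.57*(pi*3.8/0.05395683)^2
G = 27902.8695 (linear)
G = 10*log10(27902.8695) = 44.4565 dBi

44.4565 dBi


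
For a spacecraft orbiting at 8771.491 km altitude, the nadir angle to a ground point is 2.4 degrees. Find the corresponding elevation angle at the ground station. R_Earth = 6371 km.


r = R_E + alt = 15142.4910 km
Law of sines in the satellite / Earth-center / ground-point triangle:
  sin(nadir)/R_E = sin(90 + el)/r  =>  cos(el) = (r/R_E)*sin(nadir)
cos(el) = (15142.4910 / 6371.0000) * sin(2.4 deg) = 0.09952938
el = arccos(0.09952938) = 84.2879 deg
(Earth-central angle = 90 - nadir - el = 3.3121 deg)

84.2879 degrees


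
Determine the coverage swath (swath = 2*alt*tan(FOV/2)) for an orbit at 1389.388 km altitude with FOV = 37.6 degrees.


FOV = 37.6 deg = 0.6562438 rad
swath = 2 * alt * tan(FOV/2) = 2 * 1389.388 * tan(0.3281219)
swath = 2 * 1389.388 * 0.3404278
swath = 945.9725 km

945.9725 km


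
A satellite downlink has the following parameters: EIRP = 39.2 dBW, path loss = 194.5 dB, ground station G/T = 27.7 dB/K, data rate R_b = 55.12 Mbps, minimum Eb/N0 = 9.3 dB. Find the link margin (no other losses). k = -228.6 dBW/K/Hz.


C/N0 = EIRP - FSPL + G/T - k = 39.2 - 194.5 + 27.7 - (-228.6)
C/N0 = 101.0000 dB-Hz
R_b = 55.12 Mbps = 5.512e+07 bps -> 10*log10(R_b) = 77.4131 dB-Hz
Eb/N0 = C/N0 - 10*log10(R_b) = 101.0000 - 77.4131 = 23.5869 dB
Margin = Eb/N0 - Eb/N0_req = 23.5869 - 9.3 = 14.2869 dB (link closes)

14.2869 dB


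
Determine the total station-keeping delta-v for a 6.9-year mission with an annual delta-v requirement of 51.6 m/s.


dV = rate * years = 51.6 * 6.9
dV = 356.0400 m/s

356.0400 m/s


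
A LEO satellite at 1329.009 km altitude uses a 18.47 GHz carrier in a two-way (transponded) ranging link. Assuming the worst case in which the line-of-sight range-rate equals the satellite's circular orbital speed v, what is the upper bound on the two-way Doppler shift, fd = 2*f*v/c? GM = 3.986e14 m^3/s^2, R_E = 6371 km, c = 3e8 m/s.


r = 7.700009e+06 m
v = sqrt(mu/r) = 7194.8713 m/s (worst-case radial velocity)
f = 18.47 GHz = 1.847e+10 Hz
fd = 2*f*v/c = 2*1.847e+10*7194.8713/3.0e+08
fd = 885928.4881 Hz

885928.4881 Hz


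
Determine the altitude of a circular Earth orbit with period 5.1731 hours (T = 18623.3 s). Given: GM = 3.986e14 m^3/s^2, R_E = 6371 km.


T = 18623.3 s
r = (mu*T^2/(4*pi^2))^(1/3) = (3.986e14 * 18623.3^2 / (4*pi^2))^(1/3)
r = 1.5185541e+07 m = 15185.5414 km
alt = r - R_E = 15185.5414 - 6371 = 8814.5414 km

8814.5414 km


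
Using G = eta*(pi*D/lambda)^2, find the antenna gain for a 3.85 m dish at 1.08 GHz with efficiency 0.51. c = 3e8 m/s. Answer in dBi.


lambda = c/f = 3e8 / 1.08e+09 = 0.2777778 m
G = eta*(pi*D/lambda)^2 = 0.51*(pi*3.85/0.2777778)^2
G = 966.9330 (linear)
G = 10*log10(966.9330) = 29.8540 dBi

29.8540 dBi


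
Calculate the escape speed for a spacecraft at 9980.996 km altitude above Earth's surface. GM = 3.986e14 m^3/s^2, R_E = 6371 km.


r = 6371.0 + 9980.996 = 16351.9960 km = 1.6351996e+07 m
v_esc = sqrt(2*mu/r) = sqrt(2*3.986e14 / 1.6351996e+07)
v_esc = 6982.2960 m/s = 6.9823 km/s

6.9823 km/s


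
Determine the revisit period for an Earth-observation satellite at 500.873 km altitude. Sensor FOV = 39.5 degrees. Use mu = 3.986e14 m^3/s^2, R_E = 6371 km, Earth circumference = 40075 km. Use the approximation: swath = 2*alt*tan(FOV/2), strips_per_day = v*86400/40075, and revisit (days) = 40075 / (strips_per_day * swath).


swath = 2*500.873*tan(0.3447025) = 359.6636 km
v = sqrt(mu/r) = 7616.0728 m/s = 7.6161 km/s
strips/day = v*86400/40075 = 7.6161*86400/40075 = 16.4199
coverage/day = strips * swath = 16.4199 * 359.6636 = 5905.6505 km
revisit = 40075 / 5905.6505 = 6.7859 days

6.7859 days


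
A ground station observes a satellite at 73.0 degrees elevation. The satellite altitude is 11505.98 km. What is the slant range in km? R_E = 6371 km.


h = 11505.98 km, el = 73.0 deg
d = -R_E*sin(el) + sqrt((R_E*sin(el))^2 + 2*R_E*h + h^2)
d = -6371.0000*sin(1.2741) + sqrt((6371.0000*0.9563048)^2 + 2*6371.0000*11505.98 + 11505.98^2)
d = 11687.0551 km

11687.0551 km


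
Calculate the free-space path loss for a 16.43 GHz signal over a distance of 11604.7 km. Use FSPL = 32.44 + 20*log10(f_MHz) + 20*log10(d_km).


f = 16.43 GHz = 16430.0000 MHz
d = 11604.7 km
FSPL = 32.44 + 20*log10(16430.0000) + 20*log10(11604.7)
FSPL = 32.44 + 84.3128 + 81.2927
FSPL = 198.0454 dB

198.0454 dB


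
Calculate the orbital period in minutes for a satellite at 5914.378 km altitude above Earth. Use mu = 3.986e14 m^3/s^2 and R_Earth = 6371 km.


r = 12285.3780 km = 1.2285378e+07 m
T = 2*pi*sqrt(r^3/mu) = 2*pi*sqrt(1.8542384e+21 / 3.986e14)
T = 13551.7071 s = 225.8618 min

225.8618 minutes


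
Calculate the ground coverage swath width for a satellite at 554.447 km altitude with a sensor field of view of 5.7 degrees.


FOV = 5.7 deg = 0.09948377 rad
swath = 2 * alt * tan(FOV/2) = 2 * 554.447 * tan(0.04974188)
swath = 2 * 554.447 * 0.04978295
swath = 55.2040 km

55.2040 km


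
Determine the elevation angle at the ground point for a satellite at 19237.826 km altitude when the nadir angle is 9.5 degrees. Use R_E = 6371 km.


r = R_E + alt = 25608.8260 km
Law of sines in the satellite / Earth-center / ground-point triangle:
  sin(nadir)/R_E = sin(90 + el)/r  =>  cos(el) = (r/R_E)*sin(nadir)
cos(el) = (25608.8260 / 6371.0000) * sin(9.5 deg) = 0.6634242
el = arccos(0.6634242) = 48.4385 deg
(Earth-central angle = 90 - nadir - el = 32.0615 deg)

48.4385 degrees


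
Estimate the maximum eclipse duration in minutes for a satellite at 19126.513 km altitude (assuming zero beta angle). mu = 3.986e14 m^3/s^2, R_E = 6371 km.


r = 25497.5130 km
T = 675.3155 min
Eclipse fraction = arcsin(R_E/r)/pi = arcsin(6371.0000/25497.5130)/pi
= arcsin(0.2498675)/pi = 0.08038707
Eclipse duration = 0.08038707 * 675.3155 = 54.2866 min

54.2866 minutes


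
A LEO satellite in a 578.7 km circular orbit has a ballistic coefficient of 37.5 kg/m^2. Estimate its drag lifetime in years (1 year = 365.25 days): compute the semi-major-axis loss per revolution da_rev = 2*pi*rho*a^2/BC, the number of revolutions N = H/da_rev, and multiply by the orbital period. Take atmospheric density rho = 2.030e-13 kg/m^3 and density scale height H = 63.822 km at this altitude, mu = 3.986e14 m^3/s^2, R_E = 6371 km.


a = R_E + alt = 6949.7000 km = 6.9497e+06 m
da_rev = 2*pi*rho*a^2/BC = 2*pi*2.030e-13*(6.9497e+06)^2/37.5 = 1.642770 m per revolution
N = H/da_rev = 63822.0000 m / 1.642770 m = 38850.2355 revolutions
P = 2*pi*sqrt(a^3/mu) = 5765.8097 s
lifetime = N*P = 38850.2355 * 5765.8097 = 2.2400307e+08 s = 2592.6281 days
years = 2592.6281 / 365.25 = 7.0982 years

7.0982 years


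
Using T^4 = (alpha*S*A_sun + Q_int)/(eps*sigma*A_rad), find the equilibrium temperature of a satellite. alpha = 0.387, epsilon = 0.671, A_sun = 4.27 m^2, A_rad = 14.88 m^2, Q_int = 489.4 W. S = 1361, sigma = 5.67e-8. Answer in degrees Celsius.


Numerator = alpha*S*A_sun + Q_int = 0.387*1361*4.27 + 489.4 = 2738.4389 W
Denominator = eps*sigma*A_rad = 0.671*5.67e-8*14.88 = 5.6612002e-07 W/K^4
T^4 = 4.8372056e+09 K^4
T = 263.7234 K = -9.4266 C

-9.4266 degrees Celsius


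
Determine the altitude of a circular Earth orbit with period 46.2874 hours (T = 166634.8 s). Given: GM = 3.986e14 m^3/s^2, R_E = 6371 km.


T = 166634.8 s
r = (mu*T^2/(4*pi^2))^(1/3) = (3.986e14 * 166634.8^2 / (4*pi^2))^(1/3)
r = 6.5448996e+07 m = 65448.9960 km
alt = r - R_E = 65448.9960 - 6371 = 59077.9960 km

59077.9960 km


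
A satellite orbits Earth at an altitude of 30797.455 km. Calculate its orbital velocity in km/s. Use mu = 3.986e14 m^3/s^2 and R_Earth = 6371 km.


r = R_E + alt = 6371.0 + 30797.455 = 37168.4550 km = 3.7168455e+07 m
v = sqrt(mu/r) = sqrt(3.986e14 / 3.7168455e+07) = 3274.7744 m/s = 3.2748 km/s

3.2748 km/s


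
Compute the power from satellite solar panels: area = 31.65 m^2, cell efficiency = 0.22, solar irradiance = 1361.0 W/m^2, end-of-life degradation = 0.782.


P = area * eta * S * degradation
P = 31.65 * 0.22 * 1361.0 * 0.782
P = 7410.7348 W

7410.7348 W


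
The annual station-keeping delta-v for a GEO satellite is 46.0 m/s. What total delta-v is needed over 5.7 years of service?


dV = rate * years = 46.0 * 5.7
dV = 262.2000 m/s

262.2000 m/s


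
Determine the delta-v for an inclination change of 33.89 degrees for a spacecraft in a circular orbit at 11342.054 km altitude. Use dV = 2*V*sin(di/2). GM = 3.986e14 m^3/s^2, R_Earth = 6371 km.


r = 17713.0540 km = 1.7713054e+07 m
V = sqrt(mu/r) = 4743.7514 m/s
di = 33.89 deg = 0.5914921 rad
dV = 2*V*sin(di/2) = 2*4743.7514*sin(0.295746)
dV = 2765.1667 m/s = 2.7652 km/s

2.7652 km/s
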